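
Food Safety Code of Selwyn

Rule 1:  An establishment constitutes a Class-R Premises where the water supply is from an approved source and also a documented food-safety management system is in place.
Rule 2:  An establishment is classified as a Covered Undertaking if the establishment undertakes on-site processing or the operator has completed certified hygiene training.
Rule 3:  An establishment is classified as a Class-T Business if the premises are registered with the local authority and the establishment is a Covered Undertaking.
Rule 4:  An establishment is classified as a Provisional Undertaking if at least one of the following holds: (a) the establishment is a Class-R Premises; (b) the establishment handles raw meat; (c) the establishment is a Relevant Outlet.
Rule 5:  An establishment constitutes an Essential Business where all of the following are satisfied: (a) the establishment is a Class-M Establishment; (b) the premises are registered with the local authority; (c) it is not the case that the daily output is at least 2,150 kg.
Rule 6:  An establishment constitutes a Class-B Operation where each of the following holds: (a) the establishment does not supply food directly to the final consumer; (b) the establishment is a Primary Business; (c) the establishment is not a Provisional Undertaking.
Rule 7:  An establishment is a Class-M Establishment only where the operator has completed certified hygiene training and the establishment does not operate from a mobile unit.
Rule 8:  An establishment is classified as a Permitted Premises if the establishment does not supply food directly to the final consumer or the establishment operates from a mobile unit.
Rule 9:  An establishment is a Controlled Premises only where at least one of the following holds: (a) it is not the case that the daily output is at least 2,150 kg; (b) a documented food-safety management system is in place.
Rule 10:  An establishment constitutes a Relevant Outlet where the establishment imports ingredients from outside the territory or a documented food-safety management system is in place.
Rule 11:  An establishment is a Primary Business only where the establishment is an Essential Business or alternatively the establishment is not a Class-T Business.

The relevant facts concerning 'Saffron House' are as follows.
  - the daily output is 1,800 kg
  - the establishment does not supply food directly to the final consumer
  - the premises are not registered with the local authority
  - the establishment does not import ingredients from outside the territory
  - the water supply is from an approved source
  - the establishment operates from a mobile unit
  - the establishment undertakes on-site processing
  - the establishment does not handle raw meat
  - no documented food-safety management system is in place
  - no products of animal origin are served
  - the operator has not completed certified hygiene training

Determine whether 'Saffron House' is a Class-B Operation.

Yes

Under rule 7: the operator has completed certified hygiene training? no; and the establishment does not operate from a mobile unit? no. So the establishment is not a Class-M Establishment.
Under rule 5: Class-M Establishment (rule 7)? no; and the premises are registered with the local authority? no; and daily output: 1,800 kg ≥ 2,150 kg? no, so negated condition yes. So the establishment is not an Essential Business.
Under rule 2: the establishment undertakes on-site processing? yes; or the operator has completed certified hygiene training? no. So the establishment is a Covered Undertaking.
Under rule 3: the premises are registered with the local authority? no; and Covered Undertaking (rule 2)? yes. So the establishment is not a Class-T Business.
Under rule 11: Essential Business (rule 5)? no; or not a Class-T Business (rule 3)? yes. So the establishment is a Primary Business.
Under rule 1: the water supply is from an approved source? yes; and a documented food-safety management system is in place? no. So the establishment is not a Class-R Premises.
Under rule 10: the establishment imports ingredients from outside the territory? no; or a documented food-safety management system is in place? no. So the establishment is not a Relevant Outlet.
Under rule 4: Class-R Premises (rule 1)? no; or the establishment handles raw meat? no; or Relevant Outlet (rule 10)? no. So the establishment is not a Provisional Undertaking.
Under rule 6: the establishment does not supply food directly to the final consumer? yes; and Primary Business (rule 11)? yes; and not a Provisional Undertaking (rule 4)? yes. So the establishment is a Class-B Operation.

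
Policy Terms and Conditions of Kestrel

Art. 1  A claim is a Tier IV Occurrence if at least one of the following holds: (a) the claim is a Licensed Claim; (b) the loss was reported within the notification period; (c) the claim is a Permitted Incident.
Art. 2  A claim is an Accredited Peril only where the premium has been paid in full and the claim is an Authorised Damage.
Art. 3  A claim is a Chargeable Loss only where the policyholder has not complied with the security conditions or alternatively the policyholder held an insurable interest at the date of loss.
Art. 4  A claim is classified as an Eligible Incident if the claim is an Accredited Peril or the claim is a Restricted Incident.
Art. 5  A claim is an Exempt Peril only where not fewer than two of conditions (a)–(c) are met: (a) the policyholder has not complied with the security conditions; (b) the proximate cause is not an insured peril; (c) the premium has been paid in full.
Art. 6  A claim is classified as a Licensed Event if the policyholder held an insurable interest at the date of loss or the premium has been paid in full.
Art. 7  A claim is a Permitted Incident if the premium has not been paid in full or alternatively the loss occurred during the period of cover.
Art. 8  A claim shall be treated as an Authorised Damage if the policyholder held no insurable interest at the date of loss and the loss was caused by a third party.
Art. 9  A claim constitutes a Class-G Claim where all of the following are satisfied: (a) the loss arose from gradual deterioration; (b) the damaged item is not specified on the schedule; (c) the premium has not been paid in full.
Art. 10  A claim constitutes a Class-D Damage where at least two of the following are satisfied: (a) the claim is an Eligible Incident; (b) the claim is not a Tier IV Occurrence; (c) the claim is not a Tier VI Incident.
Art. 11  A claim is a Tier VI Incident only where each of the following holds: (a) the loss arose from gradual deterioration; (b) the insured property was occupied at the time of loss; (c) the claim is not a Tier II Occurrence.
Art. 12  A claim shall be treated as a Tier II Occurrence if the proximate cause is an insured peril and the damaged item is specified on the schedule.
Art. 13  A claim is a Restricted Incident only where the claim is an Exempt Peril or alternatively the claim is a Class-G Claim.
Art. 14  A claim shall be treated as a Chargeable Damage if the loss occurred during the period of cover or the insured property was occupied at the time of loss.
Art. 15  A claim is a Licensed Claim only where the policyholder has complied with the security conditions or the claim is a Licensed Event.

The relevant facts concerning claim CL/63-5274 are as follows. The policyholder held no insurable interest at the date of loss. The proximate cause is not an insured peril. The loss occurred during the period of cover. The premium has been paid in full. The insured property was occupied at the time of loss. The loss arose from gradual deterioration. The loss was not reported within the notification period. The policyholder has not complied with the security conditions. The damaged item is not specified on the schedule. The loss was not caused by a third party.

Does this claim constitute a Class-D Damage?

No

article 8 — Authorised Damage: [the policyholder held no insurable interest at the date of loss? yes] AND [the loss was caused by a third party? no] → not satisfied.
article 2 — Accredited Peril: [the premium has been paid in full? yes] AND [Authorised Damage (article 8)? no] → not satisfied.
article 5 — Exempt Peril: the policyholder has not complied with the security conditions? yes; the proximate cause is not an insured peril? yes; the premium has been paid in full? yes — 3 of 3 hold (need ≥2) → satisfied.
article 9 — Class-G Claim: [the loss arose from gradual deterioration? yes] AND [the damaged item is not specified on the schedule? yes] AND [the premium has not been paid in full? no] → not satisfied.
article 13 — Restricted Incident: [Exempt Peril (article 5)? yes] OR [Class-G Claim (article 9)? no] → satisfied.
article 4 — Eligible Incident: [Accredited Peril (article 2)? no] OR [Restricted Incident (article 13)? yes] → satisfied.
article 6 — Licensed Event: [the policyholder held an insurable interest at the date of loss? no] OR [the premium has been paid in full? yes] → satisfied.
article 15 — Licensed Claim: [the policyholder has complied with the security conditions? no] OR [Licensed Event (article 6)? yes] → satisfied.
article 7 — Permitted Incident: [the premium has not been paid in full? no] OR [the loss occurred during the period of cover? yes] → satisfied.
article 1 — Tier IV Occurrence: [Licensed Claim (article 15)? yes] OR [the loss was reported within the notification period? no] OR [Permitted Incident (article 7)? yes] → satisfied.
article 12 — Tier II Occurrence: [the proximate cause is an insured peril? no] AND [the damaged item is specified on the schedule? no] → not satisfied.
article 11 — Tier VI Incident: [the loss arose from gradual deterioration? yes] AND [the insured property was occupied at the time of loss? yes] AND [not a Tier II Occurrence (article 12)? yes] → satisfied.
article 10 — Class-D Damage: Eligible Incident (article 4)? yes; not a Tier IV Occurrence (article 1)? no; not a Tier VI Incident (article 11)? no — 1 of 3 hold (need ≥2) → not satisfied.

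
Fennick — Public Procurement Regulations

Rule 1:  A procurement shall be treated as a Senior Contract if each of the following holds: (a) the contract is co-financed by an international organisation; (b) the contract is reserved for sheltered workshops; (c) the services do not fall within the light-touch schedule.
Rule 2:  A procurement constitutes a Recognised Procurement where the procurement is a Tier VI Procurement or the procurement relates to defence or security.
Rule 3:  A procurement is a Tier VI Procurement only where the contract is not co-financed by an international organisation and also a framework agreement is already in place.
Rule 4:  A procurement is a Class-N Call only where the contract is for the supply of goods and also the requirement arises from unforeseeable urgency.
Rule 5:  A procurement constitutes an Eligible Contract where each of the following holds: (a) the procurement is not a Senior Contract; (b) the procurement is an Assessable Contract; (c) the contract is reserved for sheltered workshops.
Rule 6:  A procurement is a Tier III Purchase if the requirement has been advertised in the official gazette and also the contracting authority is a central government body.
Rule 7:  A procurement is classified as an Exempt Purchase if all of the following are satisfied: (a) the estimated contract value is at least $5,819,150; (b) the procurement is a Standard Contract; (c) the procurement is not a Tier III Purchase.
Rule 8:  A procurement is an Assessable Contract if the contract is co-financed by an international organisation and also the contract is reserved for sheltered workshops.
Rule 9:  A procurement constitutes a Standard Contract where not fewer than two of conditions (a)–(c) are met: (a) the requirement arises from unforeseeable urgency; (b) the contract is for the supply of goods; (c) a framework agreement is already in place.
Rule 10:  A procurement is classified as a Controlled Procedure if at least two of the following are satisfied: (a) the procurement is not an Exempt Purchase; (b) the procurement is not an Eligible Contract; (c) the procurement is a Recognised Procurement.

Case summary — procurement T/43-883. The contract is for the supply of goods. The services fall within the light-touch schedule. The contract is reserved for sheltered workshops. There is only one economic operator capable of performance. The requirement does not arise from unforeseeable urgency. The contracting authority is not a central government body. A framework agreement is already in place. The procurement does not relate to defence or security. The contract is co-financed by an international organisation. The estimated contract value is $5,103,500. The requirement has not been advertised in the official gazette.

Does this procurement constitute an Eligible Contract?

Yes

rule 1 — Senior Contract: [the contract is co-financed by an international organisation? yes] AND [the contract is reserved for sheltered workshops? yes] AND [the services do not fall within the light-touch schedule? no] → not satisfied.
rule 8 — Assessable Contract: [the contract is co-financed by an international organisation? yes] AND [the contract is reserved for sheltered workshops? yes] → satisfied.
rule 5 — Eligible Contract: [not a Senior Contract (rule 1)? yes] AND [Assessable Contract (rule 8)? yes] AND [the contract is reserved for sheltered workshops? yes] → satisfied.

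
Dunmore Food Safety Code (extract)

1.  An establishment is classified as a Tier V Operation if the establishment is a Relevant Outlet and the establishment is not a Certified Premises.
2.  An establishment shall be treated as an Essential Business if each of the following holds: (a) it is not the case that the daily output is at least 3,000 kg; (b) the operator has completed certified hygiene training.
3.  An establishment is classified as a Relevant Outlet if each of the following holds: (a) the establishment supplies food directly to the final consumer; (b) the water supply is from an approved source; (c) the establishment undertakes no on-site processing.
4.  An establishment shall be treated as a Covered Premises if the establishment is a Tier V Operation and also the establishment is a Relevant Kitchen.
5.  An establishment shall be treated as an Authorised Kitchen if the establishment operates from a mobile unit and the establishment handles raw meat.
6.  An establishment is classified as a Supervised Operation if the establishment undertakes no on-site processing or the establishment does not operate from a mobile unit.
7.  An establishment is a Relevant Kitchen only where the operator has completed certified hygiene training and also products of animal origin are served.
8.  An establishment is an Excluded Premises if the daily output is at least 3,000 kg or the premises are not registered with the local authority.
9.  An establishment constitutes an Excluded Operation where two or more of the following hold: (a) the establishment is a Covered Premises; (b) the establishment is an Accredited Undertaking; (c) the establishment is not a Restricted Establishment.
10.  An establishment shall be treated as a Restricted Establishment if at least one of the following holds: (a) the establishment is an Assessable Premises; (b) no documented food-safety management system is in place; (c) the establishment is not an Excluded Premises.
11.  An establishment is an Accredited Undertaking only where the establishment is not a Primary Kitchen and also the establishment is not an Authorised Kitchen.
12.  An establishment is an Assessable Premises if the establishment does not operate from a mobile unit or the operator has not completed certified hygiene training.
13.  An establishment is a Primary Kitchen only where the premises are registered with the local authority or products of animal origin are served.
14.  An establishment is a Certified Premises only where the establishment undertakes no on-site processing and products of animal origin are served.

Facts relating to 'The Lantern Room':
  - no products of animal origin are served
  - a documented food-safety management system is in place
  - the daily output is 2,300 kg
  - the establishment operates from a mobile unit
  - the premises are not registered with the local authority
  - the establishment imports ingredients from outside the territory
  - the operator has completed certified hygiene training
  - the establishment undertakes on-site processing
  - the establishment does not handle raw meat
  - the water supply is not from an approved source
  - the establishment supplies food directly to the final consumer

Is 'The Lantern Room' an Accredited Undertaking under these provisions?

Under paragraph 13: the premises are registered with the local authority? no; or products of animal origin are served? no. So the establishment is not a Primary Kitchen.
Under paragraph 5: the establishment operates from a mobile unit? yes; and the establishment handles raw meat? no. So the establishment is not an Authorised Kitchen.
Under paragraph 11: not a Primary Kitchen (paragraph 13)? yes; and not an Authorised Kitchen (paragraph 5)? yes. So the establishment is an Accredited Undertaking.

Yes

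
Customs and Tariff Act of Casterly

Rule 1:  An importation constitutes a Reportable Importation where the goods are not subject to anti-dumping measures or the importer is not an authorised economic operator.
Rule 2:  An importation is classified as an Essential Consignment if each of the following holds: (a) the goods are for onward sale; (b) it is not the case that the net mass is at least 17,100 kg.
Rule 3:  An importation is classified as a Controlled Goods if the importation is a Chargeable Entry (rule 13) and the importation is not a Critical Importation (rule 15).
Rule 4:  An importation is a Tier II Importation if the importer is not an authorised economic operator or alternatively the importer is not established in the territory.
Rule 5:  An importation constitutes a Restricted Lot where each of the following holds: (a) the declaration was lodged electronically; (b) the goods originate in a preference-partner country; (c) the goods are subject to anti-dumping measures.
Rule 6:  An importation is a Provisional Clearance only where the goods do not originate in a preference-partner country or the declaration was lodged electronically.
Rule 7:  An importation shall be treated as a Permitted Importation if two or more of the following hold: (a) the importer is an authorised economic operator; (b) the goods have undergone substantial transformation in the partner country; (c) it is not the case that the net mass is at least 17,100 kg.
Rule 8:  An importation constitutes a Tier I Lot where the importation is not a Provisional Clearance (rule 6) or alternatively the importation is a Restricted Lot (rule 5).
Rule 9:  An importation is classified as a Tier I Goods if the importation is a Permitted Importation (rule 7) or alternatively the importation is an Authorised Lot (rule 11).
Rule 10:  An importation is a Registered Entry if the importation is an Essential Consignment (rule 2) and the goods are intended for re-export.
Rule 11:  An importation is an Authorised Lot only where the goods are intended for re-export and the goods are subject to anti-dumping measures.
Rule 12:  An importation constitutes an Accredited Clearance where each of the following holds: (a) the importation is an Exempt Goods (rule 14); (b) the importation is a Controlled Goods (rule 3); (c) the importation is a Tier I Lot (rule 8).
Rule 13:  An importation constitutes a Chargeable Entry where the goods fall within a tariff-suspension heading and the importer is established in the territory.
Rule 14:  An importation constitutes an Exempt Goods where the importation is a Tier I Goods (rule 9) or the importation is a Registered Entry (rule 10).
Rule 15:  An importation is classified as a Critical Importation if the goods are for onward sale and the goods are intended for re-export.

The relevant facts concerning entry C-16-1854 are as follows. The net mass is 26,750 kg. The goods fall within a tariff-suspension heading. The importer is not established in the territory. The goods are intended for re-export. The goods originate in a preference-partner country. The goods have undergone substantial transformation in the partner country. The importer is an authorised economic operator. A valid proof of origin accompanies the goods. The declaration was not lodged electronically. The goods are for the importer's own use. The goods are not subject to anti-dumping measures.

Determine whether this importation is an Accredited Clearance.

rule 7 — Permitted Importation: the importer is an authorised economic operator? yes; the goods have undergone substantial transformation in the partner country? yes; net mass: 26,750 kg ≥ 17,100 kg? yes, so negated condition no — 2 of 3 hold (need ≥2) → satisfied.
rule 11 — Authorised Lot: [the goods are intended for re-export? yes] AND [the goods are subject to anti-dumping measures? no] → not satisfied.
rule 9 — Tier I Goods: [Permitted Importation (rule 7)? yes] OR [Authorised Lot (rule 11)? no] → satisfied.
rule 2 — Essential Consignment: [the goods are for onward sale? no] AND [net mass: 26,750 kg ≥ 17,100 kg? yes, so negated condition no] → not satisfied.
rule 10 — Registered Entry: [Essential Consignment (rule 2)? no] AND [the goods are intended for re-export? yes] → not satisfied.
rule 14 — Exempt Goods: [Tier I Goods (rule 9)? yes] OR [Registered Entry (rule 10)? no] → satisfied.
rule 13 — Chargeable Entry: [the goods fall within a tariff-suspension heading? yes] AND [the importer is established in the territory? no] → not satisfied.
rule 15 — Critical Importation: [the goods are for onward sale? no] AND [the goods are intended for re-export? yes] → not satisfied.
rule 3 — Controlled Goods: [Chargeable Entry (rule 13)? no] AND [not a Critical Importation (rule 15)? yes] → not satisfied.
rule 6 — Provisional Clearance: [the goods do not originate in a preference-partner country? no] OR [the declaration was lodged electronically? no] → not satisfied.
rule 5 — Restricted Lot: [the declaration was lodged electronically? no] AND [the goods originate in a preference-partner country? yes] AND [the goods are subject to anti-dumping measures? no] → not satisfied.
rule 8 — Tier I Lot: [not a Provisional Clearance (rule 6)? yes] OR [Restricted Lot (rule 5)? no] → satisfied.
rule 12 — Accredited Clearance: [Exempt Goods (rule 14)? yes] AND [Controlled Goods (rule 3)? no] AND [Tier I Lot (rule 8)? yes] → not satisfied.

No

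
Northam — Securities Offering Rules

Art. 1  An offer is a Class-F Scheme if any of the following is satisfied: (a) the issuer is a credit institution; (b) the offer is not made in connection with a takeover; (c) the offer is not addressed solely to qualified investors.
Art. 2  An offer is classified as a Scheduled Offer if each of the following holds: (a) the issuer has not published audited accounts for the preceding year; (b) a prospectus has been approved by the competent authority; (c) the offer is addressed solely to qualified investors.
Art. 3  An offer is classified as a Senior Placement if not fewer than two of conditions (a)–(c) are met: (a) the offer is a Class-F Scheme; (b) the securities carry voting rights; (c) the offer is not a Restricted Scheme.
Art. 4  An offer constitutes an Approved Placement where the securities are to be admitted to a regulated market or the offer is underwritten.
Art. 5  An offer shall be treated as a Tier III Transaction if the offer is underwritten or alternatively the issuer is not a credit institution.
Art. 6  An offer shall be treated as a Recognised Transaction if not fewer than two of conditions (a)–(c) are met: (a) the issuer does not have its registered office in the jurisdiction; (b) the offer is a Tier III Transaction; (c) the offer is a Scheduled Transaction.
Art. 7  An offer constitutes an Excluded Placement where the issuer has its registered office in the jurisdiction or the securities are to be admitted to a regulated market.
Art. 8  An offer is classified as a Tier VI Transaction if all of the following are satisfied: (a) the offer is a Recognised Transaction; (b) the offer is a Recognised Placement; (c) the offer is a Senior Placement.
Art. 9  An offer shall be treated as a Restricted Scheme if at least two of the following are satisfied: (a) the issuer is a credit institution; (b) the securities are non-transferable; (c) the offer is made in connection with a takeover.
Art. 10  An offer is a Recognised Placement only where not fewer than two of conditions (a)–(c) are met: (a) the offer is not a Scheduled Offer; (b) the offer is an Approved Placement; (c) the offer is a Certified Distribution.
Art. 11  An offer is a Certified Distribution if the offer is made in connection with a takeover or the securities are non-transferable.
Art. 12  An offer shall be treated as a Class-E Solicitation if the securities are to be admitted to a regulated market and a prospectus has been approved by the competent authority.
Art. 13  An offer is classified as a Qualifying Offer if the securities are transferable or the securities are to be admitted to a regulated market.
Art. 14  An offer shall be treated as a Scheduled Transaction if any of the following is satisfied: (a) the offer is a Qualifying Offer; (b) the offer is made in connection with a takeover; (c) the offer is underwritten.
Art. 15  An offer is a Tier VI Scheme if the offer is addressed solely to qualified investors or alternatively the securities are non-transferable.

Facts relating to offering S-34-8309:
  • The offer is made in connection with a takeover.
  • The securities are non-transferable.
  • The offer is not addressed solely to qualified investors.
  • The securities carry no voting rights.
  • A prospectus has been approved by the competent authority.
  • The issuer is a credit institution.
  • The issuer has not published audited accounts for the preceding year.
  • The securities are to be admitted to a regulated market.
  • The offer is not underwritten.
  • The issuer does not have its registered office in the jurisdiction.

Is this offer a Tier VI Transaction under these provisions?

No

article 5 — Tier III Transaction: [the offer is underwritten? no] OR [the issuer is not a credit institution? no] → not satisfied.
article 13 — Qualifying Offer: [the securities are transferable? no] OR [the securities are to be admitted to a regulated market? yes] → satisfied.
article 14 — Scheduled Transaction: [Qualifying Offer (article 13)? yes] OR [the offer is made in connection with a takeover? yes] OR [the offer is underwritten? no] → satisfied.
article 6 — Recognised Transaction: the issuer does not have its registered office in the jurisdiction? yes; Tier III Transaction (article 5)? no; Scheduled Transaction (article 14)? yes — 2 of 3 hold (need ≥2) → satisfied.
article 2 — Scheduled Offer: [the issuer has not published audited accounts for the preceding year? yes] AND [a prospectus has been approved by the competent authority? yes] AND [the offer is addressed solely to qualified investors? no] → not satisfied.
article 4 — Approved Placement: [the securities are to be admitted to a regulated market? yes] OR [the offer is underwritten? no] → satisfied.
article 11 — Certified Distribution: [the offer is made in connection with a takeover? yes] OR [the securities are non-transferable? yes] → satisfied.
article 10 — Recognised Placement: not a Scheduled Offer (article 2)? yes; Approved Placement (article 4)? yes; Certified Distribution (article 11)? yes — 3 of 3 hold (need ≥2) → satisfied.
article 1 — Class-F Scheme: [the issuer is a credit institution? yes] OR [the offer is not made in connection with a takeover? no] OR [the offer is not addressed solely to qualified investors? yes] → satisfied.
article 9 — Restricted Scheme: the issuer is a credit institution? yes; the securities are non-transferable? yes; the offer is made in connection with a takeover? yes — 3 of 3 hold (need ≥2) → satisfied.
article 3 — Senior Placement: Class-F Scheme (article 1)? yes; the securities carry voting rights? no; not a Restricted Scheme (article 9)? no — 1 of 3 hold (need ≥2) → not satisfied.
article 8 — Tier VI Transaction: [Recognised Transaction (article 6)? yes] AND [Recognised Placement (article 10)? yes] AND [Senior Placement (article 3)? no] → not satisfied.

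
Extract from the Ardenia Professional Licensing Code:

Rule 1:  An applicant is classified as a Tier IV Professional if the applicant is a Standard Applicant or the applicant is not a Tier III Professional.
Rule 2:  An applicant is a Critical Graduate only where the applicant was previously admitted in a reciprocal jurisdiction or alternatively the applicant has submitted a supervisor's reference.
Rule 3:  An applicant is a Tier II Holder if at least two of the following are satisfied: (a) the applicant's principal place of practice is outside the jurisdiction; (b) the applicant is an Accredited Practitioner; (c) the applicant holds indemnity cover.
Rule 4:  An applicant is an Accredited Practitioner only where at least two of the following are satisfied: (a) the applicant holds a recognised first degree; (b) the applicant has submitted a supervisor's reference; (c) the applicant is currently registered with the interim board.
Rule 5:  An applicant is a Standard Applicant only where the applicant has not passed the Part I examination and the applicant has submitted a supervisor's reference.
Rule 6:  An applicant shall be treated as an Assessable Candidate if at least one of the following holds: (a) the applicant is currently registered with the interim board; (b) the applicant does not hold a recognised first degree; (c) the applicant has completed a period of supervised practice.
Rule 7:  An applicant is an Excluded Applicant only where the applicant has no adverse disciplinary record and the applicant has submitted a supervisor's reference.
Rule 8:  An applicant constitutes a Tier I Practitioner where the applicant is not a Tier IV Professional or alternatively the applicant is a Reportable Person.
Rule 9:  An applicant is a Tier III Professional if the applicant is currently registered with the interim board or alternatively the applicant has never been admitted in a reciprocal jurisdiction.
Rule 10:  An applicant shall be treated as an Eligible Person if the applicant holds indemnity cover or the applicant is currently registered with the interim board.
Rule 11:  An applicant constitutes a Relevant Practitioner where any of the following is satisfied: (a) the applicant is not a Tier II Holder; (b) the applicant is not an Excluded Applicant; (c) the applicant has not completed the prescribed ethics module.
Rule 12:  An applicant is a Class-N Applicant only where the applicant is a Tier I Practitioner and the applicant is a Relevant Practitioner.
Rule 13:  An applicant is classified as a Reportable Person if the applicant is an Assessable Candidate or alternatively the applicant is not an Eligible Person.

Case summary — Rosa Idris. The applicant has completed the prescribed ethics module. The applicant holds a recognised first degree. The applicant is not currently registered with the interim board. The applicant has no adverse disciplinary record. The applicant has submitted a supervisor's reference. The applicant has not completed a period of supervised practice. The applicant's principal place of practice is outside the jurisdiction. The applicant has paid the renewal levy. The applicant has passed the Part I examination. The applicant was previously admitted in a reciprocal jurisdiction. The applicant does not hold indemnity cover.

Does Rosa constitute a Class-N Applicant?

No

Under rule 5: the applicant has not passed the Part I examination? no; and the applicant has submitted a supervisor's reference? yes. So the applicant is not a Standard Applicant.
Under rule 9: the applicant is currently registered with the interim board? no; or the applicant has never been admitted in a reciprocal jurisdiction? no. So the applicant is not a Tier III Professional.
Under rule 1: Standard Applicant (rule 5)? no; or not a Tier III Professional (rule 9)? yes. So the applicant is a Tier IV Professional.
Under rule 6: the applicant is currently registered with the interim board? no; or the applicant does not hold a recognised first degree? no; or the applicant has completed a period of supervised practice? no. So the applicant is not an Assessable Candidate.
Under rule 10: the applicant holds indemnity cover? no; or the applicant is currently registered with the interim board? no. So the applicant is not an Eligible Person.
Under rule 13: Assessable Candidate (rule 6)? no; or not an Eligible Person (rule 10)? yes. So the applicant is a Reportable Person.
Under rule 8: not a Tier IV Professional (rule 1)? no; or Reportable Person (rule 13)? yes. So the applicant is a Tier I Practitioner.
Under rule 4: the applicant holds a recognised first degree? yes; the applicant has submitted a supervisor's reference? yes; the applicant is currently registered with the interim board? no — 2 of 3 hold (need ≥2) → satisfied.
Under rule 3: the applicant's principal place of practice is outside the jurisdiction? yes; Accredited Practitioner (rule 4)? yes; the applicant holds indemnity cover? no — 2 of 3 hold (need ≥2) → satisfied.
Under rule 7: the applicant has no adverse disciplinary record? yes; and the applicant has submitted a supervisor's reference? yes. So the applicant is an Excluded Applicant.
Under rule 11: not a Tier II Holder (rule 3)? no; or not an Excluded Applicant (rule 7)? no; or the applicant has not completed the prescribed ethics module? no. So the applicant is not a Relevant Practitioner.
Under rule 12: Tier I Practitioner (rule 8)? yes; and Relevant Practitioner (rule 11)? no. So the applicant is not a Class-N Applicant.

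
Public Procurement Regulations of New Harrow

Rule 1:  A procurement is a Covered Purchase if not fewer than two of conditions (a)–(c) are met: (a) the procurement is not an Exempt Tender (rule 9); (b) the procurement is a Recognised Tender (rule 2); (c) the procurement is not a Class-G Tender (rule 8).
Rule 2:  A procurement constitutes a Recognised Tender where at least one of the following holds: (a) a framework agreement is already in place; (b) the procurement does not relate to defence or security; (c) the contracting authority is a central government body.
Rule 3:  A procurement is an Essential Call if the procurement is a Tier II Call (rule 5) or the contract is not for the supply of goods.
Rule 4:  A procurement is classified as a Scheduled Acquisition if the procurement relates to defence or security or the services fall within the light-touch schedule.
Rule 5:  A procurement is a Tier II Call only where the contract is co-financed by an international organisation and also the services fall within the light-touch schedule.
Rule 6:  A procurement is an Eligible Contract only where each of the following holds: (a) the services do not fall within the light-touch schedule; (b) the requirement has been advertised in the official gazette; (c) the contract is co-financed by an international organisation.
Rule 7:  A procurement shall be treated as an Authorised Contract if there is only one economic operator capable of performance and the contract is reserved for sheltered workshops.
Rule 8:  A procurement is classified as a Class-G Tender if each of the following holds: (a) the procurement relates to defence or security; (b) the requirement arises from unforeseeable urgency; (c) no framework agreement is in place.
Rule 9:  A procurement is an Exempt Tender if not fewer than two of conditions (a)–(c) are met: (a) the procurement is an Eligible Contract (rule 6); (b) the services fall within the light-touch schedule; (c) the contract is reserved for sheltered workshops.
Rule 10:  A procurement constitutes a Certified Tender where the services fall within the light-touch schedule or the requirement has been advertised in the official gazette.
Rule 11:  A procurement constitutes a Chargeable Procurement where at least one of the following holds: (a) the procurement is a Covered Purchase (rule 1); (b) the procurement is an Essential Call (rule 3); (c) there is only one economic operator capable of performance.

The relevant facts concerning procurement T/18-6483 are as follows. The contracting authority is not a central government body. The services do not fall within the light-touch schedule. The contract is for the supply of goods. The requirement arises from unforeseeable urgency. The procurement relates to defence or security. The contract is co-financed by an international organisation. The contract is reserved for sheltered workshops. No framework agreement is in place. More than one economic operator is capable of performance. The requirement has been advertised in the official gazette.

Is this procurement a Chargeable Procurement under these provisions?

rule 6 — Eligible Contract: [the services do not fall within the light-touch schedule? yes] AND [the requirement has been advertised in the official gazette? yes] AND [the contract is co-financed by an international organisation? yes] → satisfied.
rule 9 — Exempt Tender: Eligible Contract (rule 6)? yes; the services fall within the light-touch schedule? no; the contract is reserved for sheltered workshops? yes — 2 of 3 hold (need ≥2) → satisfied.
rule 2 — Recognised Tender: [a framework agreement is already in place? no] OR [the procurement does not relate to defence or security? no] OR [the contracting authority is a central government body? no] → not satisfied.
rule 8 — Class-G Tender: [the procurement relates to defence or security? yes] AND [the requirement arises from unforeseeable urgency? yes] AND [no framework agreement is in place? yes] → satisfied.
rule 1 — Covered Purchase: not an Exempt Tender (rule 9)? no; Recognised Tender (rule 2)? no; not a Class-G Tender (rule 8)? no — 0 of 3 hold (need ≥2) → not satisfied.
rule 5 — Tier II Call: [the contract is co-financed by an international organisation? yes] AND [the services fall within the light-touch schedule? no] → not satisfied.
rule 3 — Essential Call: [Tier II Call (rule 5)? no] OR [the contract is not for the supply of goods? no] → not satisfied.
rule 11 — Chargeable Procurement: [Covered Purchase (rule 1)? no] OR [Essential Call (rule 3)? no] OR [there is only one economic operator capable of performance? no] → not satisfied.

No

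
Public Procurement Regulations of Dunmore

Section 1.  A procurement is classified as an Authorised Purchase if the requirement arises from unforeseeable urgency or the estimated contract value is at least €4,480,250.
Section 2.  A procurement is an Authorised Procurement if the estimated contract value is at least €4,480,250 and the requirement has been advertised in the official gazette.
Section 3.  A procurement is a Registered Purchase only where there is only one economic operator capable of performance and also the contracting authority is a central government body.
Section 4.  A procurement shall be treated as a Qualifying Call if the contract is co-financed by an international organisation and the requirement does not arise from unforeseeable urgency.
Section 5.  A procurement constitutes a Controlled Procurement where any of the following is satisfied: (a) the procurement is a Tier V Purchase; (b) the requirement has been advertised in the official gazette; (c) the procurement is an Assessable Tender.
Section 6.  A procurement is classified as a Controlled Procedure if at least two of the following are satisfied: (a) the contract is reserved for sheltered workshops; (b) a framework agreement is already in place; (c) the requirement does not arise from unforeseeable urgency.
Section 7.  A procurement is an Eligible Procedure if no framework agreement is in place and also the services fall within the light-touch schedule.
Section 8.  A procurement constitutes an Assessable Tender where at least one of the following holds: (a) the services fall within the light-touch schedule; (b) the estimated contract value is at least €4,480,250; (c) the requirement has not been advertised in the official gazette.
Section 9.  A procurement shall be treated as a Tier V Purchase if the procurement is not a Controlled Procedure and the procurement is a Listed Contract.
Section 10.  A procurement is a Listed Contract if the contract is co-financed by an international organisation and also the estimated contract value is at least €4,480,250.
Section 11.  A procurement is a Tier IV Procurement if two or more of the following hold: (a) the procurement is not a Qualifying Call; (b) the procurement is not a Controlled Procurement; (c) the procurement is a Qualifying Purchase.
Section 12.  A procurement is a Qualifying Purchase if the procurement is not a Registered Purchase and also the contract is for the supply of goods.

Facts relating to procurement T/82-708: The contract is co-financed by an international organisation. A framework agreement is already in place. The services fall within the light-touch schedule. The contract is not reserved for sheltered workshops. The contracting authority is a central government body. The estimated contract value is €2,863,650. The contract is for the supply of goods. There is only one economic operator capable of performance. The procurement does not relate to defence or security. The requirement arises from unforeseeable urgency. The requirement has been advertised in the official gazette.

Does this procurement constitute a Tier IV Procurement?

No

section 4 — Qualifying Call: [the contract is co-financed by an international organisation? yes] AND [the requirement does not arise from unforeseeable urgency? no] → not satisfied.
section 6 — Controlled Procedure: the contract is reserved for sheltered workshops? no; a framework agreement is already in place? yes; the requirement does not arise from unforeseeable urgency? no — 1 of 3 hold (need ≥2) → not satisfied.
section 10 — Listed Contract: [the contract is co-financed by an international organisation? yes] AND [estimated contract value: €2,863,650 ≥ €4,480,250? no] → not satisfied.
section 9 — Tier V Purchase: [not a Controlled Procedure (section 6)? yes] AND [Listed Contract (section 10)? no] → not satisfied.
section 8 — Assessable Tender: [the services fall within the light-touch schedule? yes] OR [estimated contract value: €2,863,650 ≥ €4,480,250? no] OR [the requirement has not been advertised in the official gazette? no] → satisfied.
section 5 — Controlled Procurement: [Tier V Purchase (section 9)? no] OR [the requirement has been advertised in the official gazette? yes] OR [Assessable Tender (section 8)? yes] → satisfied.
section 3 — Registered Purchase: [there is only one economic operator capable of performance? yes] AND [the contracting authority is a central government body? yes] → satisfied.
section 12 — Qualifying Purchase: [not a Registered Purchase (section 3)? no] AND [the contract is for the supply of goods? yes] → not satisfied.
section 11 — Tier IV Procurement: not a Qualifying Call (section 4)? yes; not a Controlled Procurement (section 5)? no; Qualifying Purchase (section 12)? no — 1 of 3 hold (need ≥2) → not satisfied.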